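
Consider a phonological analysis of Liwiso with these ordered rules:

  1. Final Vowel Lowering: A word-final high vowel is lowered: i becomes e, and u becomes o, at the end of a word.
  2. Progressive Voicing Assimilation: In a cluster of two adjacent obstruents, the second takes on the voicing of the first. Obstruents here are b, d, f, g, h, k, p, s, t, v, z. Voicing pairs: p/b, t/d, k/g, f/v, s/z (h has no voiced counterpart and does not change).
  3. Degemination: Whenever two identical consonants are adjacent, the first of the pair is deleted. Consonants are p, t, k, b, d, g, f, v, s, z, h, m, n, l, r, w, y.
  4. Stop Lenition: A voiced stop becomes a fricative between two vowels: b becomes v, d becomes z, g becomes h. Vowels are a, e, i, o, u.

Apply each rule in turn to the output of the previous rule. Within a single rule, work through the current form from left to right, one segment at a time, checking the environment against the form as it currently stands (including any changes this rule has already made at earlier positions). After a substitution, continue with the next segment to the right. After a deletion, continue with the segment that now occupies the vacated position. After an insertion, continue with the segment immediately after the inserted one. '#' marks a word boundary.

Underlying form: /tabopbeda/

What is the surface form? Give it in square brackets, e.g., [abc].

[tavopeza]

1 Final Vowel Lowering: no change — [tabopbeda]
2 Progressive Voicing Assimilation: [tabopbeda] → [taboppeda]
3 Degemination: [taboppeda] → [tabopeda]
4 Stop Lenition: [tabopeda] → [tavopeza]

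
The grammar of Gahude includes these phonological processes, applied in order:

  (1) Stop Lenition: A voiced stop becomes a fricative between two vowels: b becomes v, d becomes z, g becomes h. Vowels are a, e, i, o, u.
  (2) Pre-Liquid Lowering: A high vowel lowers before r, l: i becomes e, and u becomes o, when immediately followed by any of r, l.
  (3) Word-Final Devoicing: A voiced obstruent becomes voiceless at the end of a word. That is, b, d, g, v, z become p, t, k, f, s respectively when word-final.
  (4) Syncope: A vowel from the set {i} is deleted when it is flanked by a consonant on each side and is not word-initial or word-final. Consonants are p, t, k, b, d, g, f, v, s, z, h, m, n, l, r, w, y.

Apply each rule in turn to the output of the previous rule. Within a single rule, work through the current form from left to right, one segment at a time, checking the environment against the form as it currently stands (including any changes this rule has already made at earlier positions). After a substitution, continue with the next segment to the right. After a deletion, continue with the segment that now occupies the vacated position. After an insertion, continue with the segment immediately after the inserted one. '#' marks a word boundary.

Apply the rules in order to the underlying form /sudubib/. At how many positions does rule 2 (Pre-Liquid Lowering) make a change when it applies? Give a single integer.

0

(1) Stop Lenition: [sudubib] → [suzuvib]
(2) Pre-Liquid Lowering: no change — [suzuvib]
(3) Word-Final Devoicing: [suzuvib] → [suzuvip]
(4) Syncope: [suzuvip] → [suzuvp]
Rule 2 changed 0 position(s).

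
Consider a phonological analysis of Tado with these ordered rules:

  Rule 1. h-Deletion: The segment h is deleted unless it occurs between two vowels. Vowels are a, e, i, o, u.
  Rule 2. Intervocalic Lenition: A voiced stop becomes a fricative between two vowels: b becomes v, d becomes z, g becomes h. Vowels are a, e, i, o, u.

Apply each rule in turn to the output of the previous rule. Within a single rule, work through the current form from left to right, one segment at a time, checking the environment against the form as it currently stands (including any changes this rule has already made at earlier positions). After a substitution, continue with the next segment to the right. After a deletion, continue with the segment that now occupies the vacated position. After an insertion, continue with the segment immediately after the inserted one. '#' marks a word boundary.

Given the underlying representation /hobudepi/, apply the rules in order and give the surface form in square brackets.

[ovuzepi]

Rule 1 h-Deletion: [hobudepi] → [obudepi]
Rule 2 Intervocalic Lenition: [obudepi] → [ovuzepi]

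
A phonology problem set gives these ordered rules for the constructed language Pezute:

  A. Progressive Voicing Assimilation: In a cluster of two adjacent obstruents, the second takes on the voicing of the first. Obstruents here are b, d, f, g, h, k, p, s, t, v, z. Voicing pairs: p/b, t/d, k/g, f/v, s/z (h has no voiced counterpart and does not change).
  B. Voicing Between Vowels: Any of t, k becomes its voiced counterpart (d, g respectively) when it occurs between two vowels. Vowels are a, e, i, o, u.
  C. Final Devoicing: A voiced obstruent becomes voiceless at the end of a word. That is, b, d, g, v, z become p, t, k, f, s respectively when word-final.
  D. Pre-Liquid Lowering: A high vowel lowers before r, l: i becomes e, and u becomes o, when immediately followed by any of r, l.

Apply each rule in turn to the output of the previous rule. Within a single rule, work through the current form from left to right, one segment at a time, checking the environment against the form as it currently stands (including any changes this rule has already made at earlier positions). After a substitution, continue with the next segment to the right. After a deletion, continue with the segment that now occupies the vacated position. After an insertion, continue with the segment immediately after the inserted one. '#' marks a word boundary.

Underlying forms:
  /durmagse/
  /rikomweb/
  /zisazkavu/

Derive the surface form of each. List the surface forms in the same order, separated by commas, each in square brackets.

/durmagse/:
  A Progressive Voicing Assimilation: [durmagse] → [durmagze]
  B Voicing Between Vowels: no change — [durmagze]
  C Final Devoicing: no change — [durmagze]
  D Pre-Liquid Lowering: [durmagze] → [dormagze]
/rikomweb/:
  A Progressive Voicing Assimilation: no change — [rikomweb]
  B Voicing Between Vowels: [rikomweb] → [rigomweb]
  C Final Devoicing: [rigomweb] → [rigomwep]
  D Pre-Liquid Lowering: no change — [rigomwep]
/zisazkavu/:
  A Progressive Voicing Assimilation: [zisazkavu] → [zisazgavu]
  B Voicing Between Vowels: no change — [zisazgavu]
  C Final Devoicing: no change — [zisazgavu]
  D Pre-Liquid Lowering: no change — [zisazgavu]

[dormagze], [rigomwep], [zisazgavu]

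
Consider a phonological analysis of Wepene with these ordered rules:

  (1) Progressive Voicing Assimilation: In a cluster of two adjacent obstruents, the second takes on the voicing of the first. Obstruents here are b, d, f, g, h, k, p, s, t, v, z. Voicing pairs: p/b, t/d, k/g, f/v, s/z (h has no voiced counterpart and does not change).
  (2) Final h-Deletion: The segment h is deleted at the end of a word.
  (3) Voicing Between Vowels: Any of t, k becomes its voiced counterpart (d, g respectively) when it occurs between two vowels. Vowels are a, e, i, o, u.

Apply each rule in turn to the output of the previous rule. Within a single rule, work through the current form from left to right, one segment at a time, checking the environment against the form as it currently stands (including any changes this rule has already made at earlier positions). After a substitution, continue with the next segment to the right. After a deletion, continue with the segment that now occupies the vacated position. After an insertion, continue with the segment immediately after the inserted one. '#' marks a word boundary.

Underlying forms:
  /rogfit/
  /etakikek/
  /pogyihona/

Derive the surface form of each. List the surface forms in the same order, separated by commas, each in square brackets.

[rogvit], [edagigek], [pogyihona]

/rogfit/:
  (1) Progressive Voicing Assimilation: [rogfit] → [rogvit]
  (2) Final h-Deletion: no change — [rogvit]
  (3) Voicing Between Vowels: no change — [rogvit]
/etakikek/:
  (1) Progressive Voicing Assimilation: no change — [etakikek]
  (2) Final h-Deletion: no change — [etakikek]
  (3) Voicing Between Vowels: [etakikek] → [edagigek]
/pogyihona/:
  (1) Progressive Voicing Assimilation: no change — [pogyihona]
  (2) Final h-Deletion: no change — [pogyihona]
  (3) Voicing Between Vowels: no change — [pogyihona]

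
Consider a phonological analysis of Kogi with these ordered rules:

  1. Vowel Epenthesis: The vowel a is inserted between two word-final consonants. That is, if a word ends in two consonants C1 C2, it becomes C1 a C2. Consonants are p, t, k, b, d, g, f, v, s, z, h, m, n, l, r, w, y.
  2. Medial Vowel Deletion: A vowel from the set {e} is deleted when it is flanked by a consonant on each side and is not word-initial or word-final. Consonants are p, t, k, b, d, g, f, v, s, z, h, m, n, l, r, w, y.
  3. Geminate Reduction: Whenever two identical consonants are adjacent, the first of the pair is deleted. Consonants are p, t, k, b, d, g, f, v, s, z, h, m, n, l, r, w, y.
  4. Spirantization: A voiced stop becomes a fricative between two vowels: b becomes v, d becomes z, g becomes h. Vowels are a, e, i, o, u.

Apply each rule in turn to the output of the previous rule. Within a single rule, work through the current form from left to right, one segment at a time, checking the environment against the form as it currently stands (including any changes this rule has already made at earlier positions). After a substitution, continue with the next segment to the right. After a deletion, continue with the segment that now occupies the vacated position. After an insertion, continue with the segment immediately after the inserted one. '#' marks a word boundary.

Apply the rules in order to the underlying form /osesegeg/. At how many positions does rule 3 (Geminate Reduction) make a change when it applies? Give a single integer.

2

1 Vowel Epenthesis: no change — [osesegeg]
2 Medial Vowel Deletion: [osesegeg] → [ossgg]
3 Geminate Reduction: [ossgg] → [osg]
4 Spirantization: no change — [osg]
Rule 3 changed 2 position(s).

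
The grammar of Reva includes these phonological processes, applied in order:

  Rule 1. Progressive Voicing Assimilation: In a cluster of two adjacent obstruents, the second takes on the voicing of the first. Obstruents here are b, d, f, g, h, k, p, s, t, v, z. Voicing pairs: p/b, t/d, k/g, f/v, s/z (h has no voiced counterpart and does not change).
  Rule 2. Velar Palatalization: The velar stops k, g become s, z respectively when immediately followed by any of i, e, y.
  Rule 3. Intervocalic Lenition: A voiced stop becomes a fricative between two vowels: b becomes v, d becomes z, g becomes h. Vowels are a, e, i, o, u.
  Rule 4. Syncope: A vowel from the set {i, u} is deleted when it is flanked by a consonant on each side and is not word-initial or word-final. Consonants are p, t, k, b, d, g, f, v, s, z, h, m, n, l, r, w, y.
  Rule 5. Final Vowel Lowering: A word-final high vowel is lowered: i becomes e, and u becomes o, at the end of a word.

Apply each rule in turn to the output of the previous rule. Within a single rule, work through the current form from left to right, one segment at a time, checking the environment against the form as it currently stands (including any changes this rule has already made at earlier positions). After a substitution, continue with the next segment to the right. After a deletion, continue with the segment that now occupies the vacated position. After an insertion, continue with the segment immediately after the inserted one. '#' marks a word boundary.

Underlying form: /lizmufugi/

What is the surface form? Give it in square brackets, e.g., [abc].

[lzmfze]

Rule 1 Progressive Voicing Assimilation: no change — [lizmufugi]
Rule 2 Velar Palatalization: [lizmufugi] → [lizmufuzi]
Rule 3 Intervocalic Lenition: no change — [lizmufuzi]
Rule 4 Syncope: [lizmufuzi] → [lzmfzi]
Rule 5 Final Vowel Lowering: [lzmfzi] → [lzmfze]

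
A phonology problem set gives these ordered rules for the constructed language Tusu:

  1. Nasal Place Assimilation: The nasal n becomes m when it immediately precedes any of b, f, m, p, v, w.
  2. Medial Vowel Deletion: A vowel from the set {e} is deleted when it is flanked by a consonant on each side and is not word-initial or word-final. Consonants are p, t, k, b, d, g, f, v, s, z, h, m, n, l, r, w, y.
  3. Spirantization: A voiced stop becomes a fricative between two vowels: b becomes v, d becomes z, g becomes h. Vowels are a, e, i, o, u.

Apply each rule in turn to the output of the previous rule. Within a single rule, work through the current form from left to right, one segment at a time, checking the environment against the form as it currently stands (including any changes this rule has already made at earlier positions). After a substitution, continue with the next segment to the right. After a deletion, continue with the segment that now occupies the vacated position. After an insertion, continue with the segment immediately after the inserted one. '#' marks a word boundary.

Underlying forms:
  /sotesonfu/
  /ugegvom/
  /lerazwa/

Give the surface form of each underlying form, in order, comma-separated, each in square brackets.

/sotesonfu/:
  1 Nasal Place Assimilation: [sotesonfu] → [sotesomfu]
  2 Medial Vowel Deletion: [sotesomfu] → [sotsomfu]
  3 Spirantization: no change — [sotsomfu]
/ugegvom/:
  1 Nasal Place Assimilation: no change — [ugegvom]
  2 Medial Vowel Deletion: [ugegvom] → [uggvom]
  3 Spirantization: no change — [uggvom]
/lerazwa/:
  1 Nasal Place Assimilation: no change — [lerazwa]
  2 Medial Vowel Deletion: [lerazwa] → [lrazwa]
  3 Spirantization: no change — [lrazwa]

[sotsomfu], [uggvom], [lrazwa]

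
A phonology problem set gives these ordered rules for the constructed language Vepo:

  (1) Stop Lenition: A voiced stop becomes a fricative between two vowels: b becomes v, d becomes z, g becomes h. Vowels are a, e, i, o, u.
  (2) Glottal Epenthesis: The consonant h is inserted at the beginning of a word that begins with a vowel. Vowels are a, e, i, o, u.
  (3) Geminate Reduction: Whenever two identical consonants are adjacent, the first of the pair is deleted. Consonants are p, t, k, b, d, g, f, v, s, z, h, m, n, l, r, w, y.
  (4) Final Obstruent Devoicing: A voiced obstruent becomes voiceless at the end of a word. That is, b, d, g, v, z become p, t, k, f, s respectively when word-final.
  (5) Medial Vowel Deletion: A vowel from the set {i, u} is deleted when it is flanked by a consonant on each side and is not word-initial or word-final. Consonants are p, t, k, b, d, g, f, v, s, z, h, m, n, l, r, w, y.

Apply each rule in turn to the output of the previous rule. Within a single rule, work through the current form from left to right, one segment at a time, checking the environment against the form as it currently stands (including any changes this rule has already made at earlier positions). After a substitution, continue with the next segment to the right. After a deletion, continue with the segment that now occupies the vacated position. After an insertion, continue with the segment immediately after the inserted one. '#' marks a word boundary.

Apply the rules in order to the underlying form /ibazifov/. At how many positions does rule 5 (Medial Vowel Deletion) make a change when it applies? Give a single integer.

2

(1) Stop Lenition: [ibazifov] → [ivazifov]
(2) Glottal Epenthesis: [ivazifov] → [hivazifov]
(3) Geminate Reduction: no change — [hivazifov]
(4) Final Obstruent Devoicing: [hivazifov] → [hivazifof]
(5) Medial Vowel Deletion: [hivazifof] → [hvazfof]
Rule 5 changed 2 position(s).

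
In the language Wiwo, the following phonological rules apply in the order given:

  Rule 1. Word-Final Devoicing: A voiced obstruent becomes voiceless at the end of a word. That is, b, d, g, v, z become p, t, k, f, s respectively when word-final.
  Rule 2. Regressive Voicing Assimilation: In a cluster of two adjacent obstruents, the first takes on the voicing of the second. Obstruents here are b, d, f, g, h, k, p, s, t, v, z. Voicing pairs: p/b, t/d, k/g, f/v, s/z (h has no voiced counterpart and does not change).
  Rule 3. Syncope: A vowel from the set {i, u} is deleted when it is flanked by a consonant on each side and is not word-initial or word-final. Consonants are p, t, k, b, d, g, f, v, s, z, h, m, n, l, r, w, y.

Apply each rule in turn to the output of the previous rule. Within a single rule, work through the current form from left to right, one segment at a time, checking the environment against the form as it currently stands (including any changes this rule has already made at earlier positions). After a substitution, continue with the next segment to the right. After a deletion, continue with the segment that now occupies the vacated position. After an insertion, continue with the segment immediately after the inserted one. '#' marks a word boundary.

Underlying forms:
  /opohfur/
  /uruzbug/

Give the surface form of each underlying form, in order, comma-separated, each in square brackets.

/opohfur/:
  Rule 1 Word-Final Devoicing: no change — [opohfur]
  Rule 2 Regressive Voicing Assimilation: no change — [opohfur]
  Rule 3 Syncope: [opohfur] → [opohfr]
/uruzbug/:
  Rule 1 Word-Final Devoicing: [uruzbug] → [uruzbuk]
  Rule 2 Regressive Voicing Assimilation: no change — [uruzbuk]
  Rule 3 Syncope: [uruzbuk] → [urzbk]

[opohfr], [urzbk]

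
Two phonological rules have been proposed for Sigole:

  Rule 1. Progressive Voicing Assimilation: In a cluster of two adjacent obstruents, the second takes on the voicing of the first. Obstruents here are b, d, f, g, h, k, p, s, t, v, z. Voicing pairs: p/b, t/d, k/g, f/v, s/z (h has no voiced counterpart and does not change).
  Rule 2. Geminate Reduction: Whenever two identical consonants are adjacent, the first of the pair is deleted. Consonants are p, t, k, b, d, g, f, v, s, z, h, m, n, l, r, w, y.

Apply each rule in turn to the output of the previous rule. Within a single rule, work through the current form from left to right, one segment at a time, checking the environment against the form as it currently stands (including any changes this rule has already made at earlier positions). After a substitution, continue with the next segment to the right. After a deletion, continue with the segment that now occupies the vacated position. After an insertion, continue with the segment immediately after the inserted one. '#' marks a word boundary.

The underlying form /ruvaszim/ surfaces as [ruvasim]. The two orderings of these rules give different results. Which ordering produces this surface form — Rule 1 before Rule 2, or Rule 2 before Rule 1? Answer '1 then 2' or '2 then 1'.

Order 1 then 2:
  1 Progressive Voicing Assimilation: [ruvaszim] → [ruvassim]
  2 Geminate Reduction: [ruvassim] → [ruvasim]
  result: [ruvasim]
Order 2 then 1:
  2 Geminate Reduction: no change — [ruvaszim]
  1 Progressive Voicing Assimilation: [ruvaszim] → [ruvassim]
  result: [ruvassim]

1 then 2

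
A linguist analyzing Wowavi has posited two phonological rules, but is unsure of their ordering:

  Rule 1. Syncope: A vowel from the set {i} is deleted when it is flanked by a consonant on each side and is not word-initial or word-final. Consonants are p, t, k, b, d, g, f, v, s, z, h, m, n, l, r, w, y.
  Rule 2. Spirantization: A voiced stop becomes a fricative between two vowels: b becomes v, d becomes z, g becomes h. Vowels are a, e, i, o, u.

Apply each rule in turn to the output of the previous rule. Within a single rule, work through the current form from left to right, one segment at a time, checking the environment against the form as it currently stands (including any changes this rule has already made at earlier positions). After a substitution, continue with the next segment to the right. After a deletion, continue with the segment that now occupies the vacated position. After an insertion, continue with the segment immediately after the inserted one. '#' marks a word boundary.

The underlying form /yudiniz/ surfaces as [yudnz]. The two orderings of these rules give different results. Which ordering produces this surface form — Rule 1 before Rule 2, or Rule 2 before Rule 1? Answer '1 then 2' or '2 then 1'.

1 then 2

Order 1 then 2:
  1 Syncope: [yudiniz] → [yudnz]
  2 Spirantization: no change — [yudnz]
  result: [yudnz]
Order 2 then 1:
  2 Spirantization: [yudiniz] → [yuziniz]
  1 Syncope: [yuziniz] → [yuznz]
  result: [yuznz]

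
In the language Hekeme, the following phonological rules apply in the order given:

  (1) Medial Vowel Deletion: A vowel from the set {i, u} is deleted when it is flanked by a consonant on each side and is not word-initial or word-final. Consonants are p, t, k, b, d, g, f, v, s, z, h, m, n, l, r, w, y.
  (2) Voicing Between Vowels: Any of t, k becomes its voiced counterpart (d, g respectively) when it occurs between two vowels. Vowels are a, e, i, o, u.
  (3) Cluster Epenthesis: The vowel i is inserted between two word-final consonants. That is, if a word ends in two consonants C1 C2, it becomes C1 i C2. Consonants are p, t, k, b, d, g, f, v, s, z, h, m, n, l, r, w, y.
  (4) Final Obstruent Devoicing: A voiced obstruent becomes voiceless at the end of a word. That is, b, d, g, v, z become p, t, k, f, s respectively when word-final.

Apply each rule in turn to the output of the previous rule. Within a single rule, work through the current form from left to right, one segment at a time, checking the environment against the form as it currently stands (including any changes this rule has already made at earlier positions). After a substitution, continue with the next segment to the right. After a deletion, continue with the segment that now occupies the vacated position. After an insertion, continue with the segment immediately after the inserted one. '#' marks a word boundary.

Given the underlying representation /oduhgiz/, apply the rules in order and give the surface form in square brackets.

(1) Medial Vowel Deletion: [oduhgiz] → [odhgz]
(2) Voicing Between Vowels: no change — [odhgz]
(3) Cluster Epenthesis: [odhgz] → [odhgiz]
(4) Final Obstruent Devoicing: [odhgiz] → [odhgis]

[odhgis]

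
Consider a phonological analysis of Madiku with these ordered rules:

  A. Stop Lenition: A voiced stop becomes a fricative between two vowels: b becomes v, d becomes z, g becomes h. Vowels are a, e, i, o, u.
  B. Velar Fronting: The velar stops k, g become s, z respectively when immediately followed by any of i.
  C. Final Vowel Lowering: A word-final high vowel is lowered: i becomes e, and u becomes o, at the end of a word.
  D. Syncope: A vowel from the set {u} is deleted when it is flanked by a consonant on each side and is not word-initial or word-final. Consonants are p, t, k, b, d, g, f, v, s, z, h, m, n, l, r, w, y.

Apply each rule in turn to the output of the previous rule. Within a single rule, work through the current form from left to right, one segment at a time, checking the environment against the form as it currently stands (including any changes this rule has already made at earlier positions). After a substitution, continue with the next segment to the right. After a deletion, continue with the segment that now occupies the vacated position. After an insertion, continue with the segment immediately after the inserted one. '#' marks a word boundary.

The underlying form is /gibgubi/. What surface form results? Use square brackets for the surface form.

A Stop Lenition: [gibgubi] → [gibguvi]
B Velar Fronting: [gibguvi] → [zibguvi]
C Final Vowel Lowering: [zibguvi] → [zibguve]
D Syncope: [zibguve] → [zibgve]

[zibgve]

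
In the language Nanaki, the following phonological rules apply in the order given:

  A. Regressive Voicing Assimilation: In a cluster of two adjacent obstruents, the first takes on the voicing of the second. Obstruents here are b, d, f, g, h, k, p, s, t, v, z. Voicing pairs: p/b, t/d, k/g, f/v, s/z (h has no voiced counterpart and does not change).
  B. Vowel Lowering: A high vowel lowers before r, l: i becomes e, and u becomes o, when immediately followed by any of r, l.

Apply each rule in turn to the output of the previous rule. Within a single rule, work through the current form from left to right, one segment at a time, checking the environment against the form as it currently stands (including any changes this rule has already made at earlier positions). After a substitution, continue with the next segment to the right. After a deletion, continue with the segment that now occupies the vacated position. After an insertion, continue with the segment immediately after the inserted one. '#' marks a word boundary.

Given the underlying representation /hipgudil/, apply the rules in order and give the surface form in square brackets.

[hibgudel]

A Regressive Voicing Assimilation: [hipgudil] → [hibgudil]
B Vowel Lowering: [hibgudil] → [hibgudel]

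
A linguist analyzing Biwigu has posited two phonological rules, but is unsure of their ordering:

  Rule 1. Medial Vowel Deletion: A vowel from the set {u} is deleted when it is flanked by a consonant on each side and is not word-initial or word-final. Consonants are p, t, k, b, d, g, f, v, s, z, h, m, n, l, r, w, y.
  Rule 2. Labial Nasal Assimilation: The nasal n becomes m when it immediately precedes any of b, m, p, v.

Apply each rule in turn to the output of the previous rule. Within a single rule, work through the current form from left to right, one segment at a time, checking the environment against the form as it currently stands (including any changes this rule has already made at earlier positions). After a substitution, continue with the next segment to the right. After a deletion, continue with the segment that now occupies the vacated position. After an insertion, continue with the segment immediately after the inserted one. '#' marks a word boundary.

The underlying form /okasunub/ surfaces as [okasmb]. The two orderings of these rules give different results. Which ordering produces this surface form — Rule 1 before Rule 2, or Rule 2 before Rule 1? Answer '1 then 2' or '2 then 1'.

1 then 2

Order 1 then 2:
  1 Medial Vowel Deletion: [okasunub] → [okasnb]
  2 Labial Nasal Assimilation: [okasnb] → [okasmb]
  result: [okasmb]
Order 2 then 1:
  2 Labial Nasal Assimilation: no change — [okasunub]
  1 Medial Vowel Deletion: [okasunub] → [okasnb]
  result: [okasnb]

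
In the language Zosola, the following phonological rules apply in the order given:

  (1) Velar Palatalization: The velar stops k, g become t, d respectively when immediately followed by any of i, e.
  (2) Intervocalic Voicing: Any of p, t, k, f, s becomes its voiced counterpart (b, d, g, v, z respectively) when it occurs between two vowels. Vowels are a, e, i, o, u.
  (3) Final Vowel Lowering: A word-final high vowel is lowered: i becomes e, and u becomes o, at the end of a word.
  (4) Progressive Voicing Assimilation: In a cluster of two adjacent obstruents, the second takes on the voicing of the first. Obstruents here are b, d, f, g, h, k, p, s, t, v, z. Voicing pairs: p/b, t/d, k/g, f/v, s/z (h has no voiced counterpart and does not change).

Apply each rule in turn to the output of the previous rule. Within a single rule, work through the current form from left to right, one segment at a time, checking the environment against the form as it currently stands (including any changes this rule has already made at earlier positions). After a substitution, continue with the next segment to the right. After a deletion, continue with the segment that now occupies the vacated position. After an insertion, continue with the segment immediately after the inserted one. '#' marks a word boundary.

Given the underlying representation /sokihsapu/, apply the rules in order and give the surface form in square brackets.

(1) Velar Palatalization: [sokihsapu] → [sotihsapu]
(2) Intervocalic Voicing: [sotihsapu] → [sodihsabu]
(3) Final Vowel Lowering: [sodihsabu] → [sodihsabo]
(4) Progressive Voicing Assimilation: no change — [sodihsabo]

[sodihsabo]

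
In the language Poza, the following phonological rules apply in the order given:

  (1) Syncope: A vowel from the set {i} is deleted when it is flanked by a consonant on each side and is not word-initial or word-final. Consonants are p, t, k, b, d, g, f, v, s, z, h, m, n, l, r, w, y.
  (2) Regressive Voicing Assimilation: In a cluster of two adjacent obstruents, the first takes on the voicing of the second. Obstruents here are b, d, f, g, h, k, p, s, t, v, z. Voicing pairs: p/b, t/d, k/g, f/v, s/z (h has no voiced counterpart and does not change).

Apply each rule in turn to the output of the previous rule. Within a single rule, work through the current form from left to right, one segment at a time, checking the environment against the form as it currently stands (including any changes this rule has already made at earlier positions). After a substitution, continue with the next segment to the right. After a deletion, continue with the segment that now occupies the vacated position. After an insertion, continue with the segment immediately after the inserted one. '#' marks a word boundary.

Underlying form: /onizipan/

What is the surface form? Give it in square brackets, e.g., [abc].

(1) Syncope: [onizipan] → [onzpan]
(2) Regressive Voicing Assimilation: [onzpan] → [onspan]

[onspan]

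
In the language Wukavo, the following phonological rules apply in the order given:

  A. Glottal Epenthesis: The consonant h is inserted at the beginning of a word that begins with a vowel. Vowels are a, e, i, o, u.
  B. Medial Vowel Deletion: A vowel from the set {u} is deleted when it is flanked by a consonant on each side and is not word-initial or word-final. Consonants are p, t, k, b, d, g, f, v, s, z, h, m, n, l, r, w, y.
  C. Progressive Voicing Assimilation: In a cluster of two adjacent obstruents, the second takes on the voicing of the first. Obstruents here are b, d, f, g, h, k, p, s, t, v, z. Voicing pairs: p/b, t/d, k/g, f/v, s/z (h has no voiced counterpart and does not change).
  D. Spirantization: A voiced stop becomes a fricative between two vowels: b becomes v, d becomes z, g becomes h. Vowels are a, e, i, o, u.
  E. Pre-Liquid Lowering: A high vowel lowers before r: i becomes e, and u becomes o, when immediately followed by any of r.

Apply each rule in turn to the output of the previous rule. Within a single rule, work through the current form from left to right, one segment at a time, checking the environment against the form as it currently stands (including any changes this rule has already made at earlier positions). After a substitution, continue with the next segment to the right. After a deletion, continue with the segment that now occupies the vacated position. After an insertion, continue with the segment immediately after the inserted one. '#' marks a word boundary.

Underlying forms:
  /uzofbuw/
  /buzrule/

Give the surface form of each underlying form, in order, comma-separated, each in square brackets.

[hsofpw], [bzrle]

/uzofbuw/:
  A Glottal Epenthesis: [uzofbuw] → [huzofbuw]
  B Medial Vowel Deletion: [huzofbuw] → [hzofbw]
  C Progressive Voicing Assimilation: [hzofbw] → [hsofpw]
  D Spirantization: no change — [hsofpw]
  E Pre-Liquid Lowering: no change — [hsofpw]
/buzrule/:
  A Glottal Epenthesis: no change — [buzrule]
  B Medial Vowel Deletion: [buzrule] → [bzrle]
  C Progressive Voicing Assimilation: no change — [bzrle]
  D Spirantization: no change — [bzrle]
  E Pre-Liquid Lowering: no change — [bzrle]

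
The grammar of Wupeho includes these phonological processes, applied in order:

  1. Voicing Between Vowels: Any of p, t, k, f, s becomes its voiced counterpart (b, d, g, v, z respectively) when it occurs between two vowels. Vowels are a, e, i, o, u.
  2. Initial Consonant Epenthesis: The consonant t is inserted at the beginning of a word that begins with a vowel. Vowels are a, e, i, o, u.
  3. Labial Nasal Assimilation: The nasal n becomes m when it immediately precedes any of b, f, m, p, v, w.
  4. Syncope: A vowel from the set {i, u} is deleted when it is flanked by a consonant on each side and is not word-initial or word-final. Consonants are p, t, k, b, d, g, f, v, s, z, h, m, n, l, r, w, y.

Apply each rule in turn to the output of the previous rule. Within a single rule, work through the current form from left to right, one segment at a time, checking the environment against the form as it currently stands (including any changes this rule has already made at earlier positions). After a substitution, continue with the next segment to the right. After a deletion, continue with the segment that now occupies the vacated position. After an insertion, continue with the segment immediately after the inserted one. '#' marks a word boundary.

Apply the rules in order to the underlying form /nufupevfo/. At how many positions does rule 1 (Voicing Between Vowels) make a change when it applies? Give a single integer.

1 Voicing Between Vowels: [nufupevfo] → [nuvubevfo]
2 Initial Consonant Epenthesis: no change — [nuvubevfo]
3 Labial Nasal Assimilation: no change — [nuvubevfo]
4 Syncope: [nuvubevfo] → [nvbevfo]
Rule 1 changed 2 position(s).

2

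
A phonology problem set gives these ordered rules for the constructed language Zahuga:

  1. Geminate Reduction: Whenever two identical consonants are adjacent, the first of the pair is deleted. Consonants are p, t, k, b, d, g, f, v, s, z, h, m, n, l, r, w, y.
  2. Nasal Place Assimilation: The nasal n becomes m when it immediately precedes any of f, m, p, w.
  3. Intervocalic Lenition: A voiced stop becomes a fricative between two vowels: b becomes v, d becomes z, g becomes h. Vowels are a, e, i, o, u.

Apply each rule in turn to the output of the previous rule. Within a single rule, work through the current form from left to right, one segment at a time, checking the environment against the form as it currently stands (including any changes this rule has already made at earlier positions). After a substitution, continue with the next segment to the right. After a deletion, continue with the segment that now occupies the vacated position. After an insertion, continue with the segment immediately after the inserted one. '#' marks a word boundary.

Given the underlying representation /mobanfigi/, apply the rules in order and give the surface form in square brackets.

1 Geminate Reduction: no change — [mobanfigi]
2 Nasal Place Assimilation: [mobanfigi] → [mobamfigi]
3 Intervocalic Lenition: [mobamfigi] → [movamfihi]

[movamfihi]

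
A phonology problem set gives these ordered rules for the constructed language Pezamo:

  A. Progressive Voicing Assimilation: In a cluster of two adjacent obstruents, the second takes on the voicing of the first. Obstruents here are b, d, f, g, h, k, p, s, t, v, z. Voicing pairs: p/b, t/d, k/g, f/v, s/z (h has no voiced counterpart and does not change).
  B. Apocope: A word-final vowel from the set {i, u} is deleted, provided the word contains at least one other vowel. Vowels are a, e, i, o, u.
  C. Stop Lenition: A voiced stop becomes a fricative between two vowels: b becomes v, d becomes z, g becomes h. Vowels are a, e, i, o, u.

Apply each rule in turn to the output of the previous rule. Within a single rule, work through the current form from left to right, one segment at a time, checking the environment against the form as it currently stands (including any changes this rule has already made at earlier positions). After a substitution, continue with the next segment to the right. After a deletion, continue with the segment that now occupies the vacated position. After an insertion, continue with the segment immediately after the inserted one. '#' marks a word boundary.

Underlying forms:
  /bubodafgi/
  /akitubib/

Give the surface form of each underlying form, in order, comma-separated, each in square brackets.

/bubodafgi/:
  A Progressive Voicing Assimilation: [bubodafgi] → [bubodafki]
  B Apocope: [bubodafki] → [bubodafk]
  C Stop Lenition: [bubodafk] → [buvozafk]
/akitubib/:
  A Progressive Voicing Assimilation: no change — [akitubib]
  B Apocope: no change — [akitubib]
  C Stop Lenition: [akitubib] → [akituvib]

[buvozafk], [akituvib]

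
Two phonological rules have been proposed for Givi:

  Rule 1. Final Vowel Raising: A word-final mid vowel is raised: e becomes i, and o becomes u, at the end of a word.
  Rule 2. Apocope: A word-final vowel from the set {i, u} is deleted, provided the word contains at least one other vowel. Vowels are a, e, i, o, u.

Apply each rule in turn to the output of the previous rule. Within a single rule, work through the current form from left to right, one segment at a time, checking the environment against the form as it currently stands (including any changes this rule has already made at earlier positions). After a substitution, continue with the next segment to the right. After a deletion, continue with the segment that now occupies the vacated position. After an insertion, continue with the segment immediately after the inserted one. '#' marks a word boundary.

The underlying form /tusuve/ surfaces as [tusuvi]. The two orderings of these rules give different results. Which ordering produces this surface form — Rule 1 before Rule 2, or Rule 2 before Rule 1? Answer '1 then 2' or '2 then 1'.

2 then 1

Order 1 then 2:
  1 Final Vowel Raising: [tusuve] → [tusuvi]
  2 Apocope: [tusuvi] → [tusuv]
  result: [tusuv]
Order 2 then 1:
  2 Apocope: no change — [tusuve]
  1 Final Vowel Raising: [tusuve] → [tusuvi]
  result: [tusuvi]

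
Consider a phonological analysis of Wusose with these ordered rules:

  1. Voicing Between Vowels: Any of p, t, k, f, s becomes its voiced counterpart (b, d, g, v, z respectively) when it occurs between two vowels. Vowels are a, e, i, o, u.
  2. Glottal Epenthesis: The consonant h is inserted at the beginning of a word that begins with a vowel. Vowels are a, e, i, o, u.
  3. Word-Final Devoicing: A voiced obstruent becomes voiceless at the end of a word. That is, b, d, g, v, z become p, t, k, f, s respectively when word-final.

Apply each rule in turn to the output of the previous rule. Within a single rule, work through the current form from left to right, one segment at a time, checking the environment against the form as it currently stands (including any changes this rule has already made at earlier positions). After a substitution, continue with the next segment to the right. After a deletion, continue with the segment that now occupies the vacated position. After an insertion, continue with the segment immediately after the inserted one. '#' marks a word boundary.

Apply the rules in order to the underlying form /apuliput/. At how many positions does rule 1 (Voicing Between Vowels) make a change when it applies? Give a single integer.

1 Voicing Between Vowels: [apuliput] → [abulibut]
2 Glottal Epenthesis: [abulibut] → [habulibut]
3 Word-Final Devoicing: no change — [habulibut]
Rule 1 changed 2 position(s).

2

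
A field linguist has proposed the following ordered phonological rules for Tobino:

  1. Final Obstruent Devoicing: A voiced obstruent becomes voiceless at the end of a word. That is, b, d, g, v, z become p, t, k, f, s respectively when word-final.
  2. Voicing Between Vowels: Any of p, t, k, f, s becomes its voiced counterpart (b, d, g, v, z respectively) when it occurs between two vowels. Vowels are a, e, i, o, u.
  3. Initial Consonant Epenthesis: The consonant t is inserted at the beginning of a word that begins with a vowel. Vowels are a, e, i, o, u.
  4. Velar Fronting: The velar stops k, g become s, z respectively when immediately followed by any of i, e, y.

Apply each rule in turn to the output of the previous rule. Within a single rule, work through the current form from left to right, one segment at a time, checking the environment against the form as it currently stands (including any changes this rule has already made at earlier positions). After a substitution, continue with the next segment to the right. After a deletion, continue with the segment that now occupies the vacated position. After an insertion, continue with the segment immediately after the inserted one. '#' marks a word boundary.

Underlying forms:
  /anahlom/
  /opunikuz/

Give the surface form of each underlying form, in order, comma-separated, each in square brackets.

[tanahlom], [tobunigus]

/anahlom/:
  1 Final Obstruent Devoicing: no change — [anahlom]
  2 Voicing Between Vowels: no change — [anahlom]
  3 Initial Consonant Epenthesis: [anahlom] → [tanahlom]
  4 Velar Fronting: no change — [tanahlom]
/opunikuz/:
  1 Final Obstruent Devoicing: [opunikuz] → [opunikus]
  2 Voicing Between Vowels: [opunikus] → [obunigus]
  3 Initial Consonant Epenthesis: [obunigus] → [tobunigus]
  4 Velar Fronting: no change — [tobunigus]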